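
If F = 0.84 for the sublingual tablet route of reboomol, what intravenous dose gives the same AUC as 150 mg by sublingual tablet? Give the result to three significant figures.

D_iv = 126 mg

Systemic exposure from an extravascular dose = F × D_ev, so the equivalent IV dose is F × D_ev.
D_iv = F × D_ev = 0.84 × 150 = 126 mg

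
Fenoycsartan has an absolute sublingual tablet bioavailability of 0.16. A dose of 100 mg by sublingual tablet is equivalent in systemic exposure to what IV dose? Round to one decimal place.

D_iv = 16.0 mg

Systemic exposure from an extravascular dose = F × D_ev, so the equivalent IV dose is F × D_ev.
D_iv = F × D_ev = 0.16 × 100 = 16 mg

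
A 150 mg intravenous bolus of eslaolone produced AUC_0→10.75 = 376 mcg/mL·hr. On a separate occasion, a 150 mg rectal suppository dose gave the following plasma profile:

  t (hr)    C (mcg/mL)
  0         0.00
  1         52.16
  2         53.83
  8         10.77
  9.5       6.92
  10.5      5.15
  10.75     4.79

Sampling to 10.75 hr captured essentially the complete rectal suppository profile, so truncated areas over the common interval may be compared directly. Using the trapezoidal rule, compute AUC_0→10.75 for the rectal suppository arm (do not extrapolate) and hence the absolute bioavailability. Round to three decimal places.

F = 0.780

Trapezoidal AUC_0→10.75 (rectal suppository):
  [0→1]: (0.00+52.16)/2 × 1 = 26.08
  [1→2]: (52.16+53.83)/2 × 1 = 52.995
  [2→8]: (53.83+10.77)/2 × 6 = 193.8
  [8→9.5]: (10.77+6.92)/2 × 1.5 = 13.2675
  [9.5→10.5]: (6.92+5.15)/2 × 1 = 6.035
  [10.5→10.75]: (5.15+4.79)/2 × 0.25 = 1.2425
  Sum = 293.42 mcg/mL·hr
F = (AUC_ev/D_ev)/(AUC_iv/D_iv) = (293.42/150)/(376/150) = 1.95613/2.50667 = 0.7804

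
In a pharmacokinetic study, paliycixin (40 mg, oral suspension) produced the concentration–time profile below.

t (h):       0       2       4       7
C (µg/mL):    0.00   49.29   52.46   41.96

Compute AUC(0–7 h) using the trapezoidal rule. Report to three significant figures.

Trapezoidal AUC_0→7:
  [0→2]: (0.00+49.29)/2 × 2 = 49.29
  [2→4]: (49.29+52.46)/2 × 2 = 101.75
  [4→7]: (52.46+41.96)/2 × 3 = 141.63
  Sum = 292.67 µg/mL·h

AUC = 293 µg/mL·h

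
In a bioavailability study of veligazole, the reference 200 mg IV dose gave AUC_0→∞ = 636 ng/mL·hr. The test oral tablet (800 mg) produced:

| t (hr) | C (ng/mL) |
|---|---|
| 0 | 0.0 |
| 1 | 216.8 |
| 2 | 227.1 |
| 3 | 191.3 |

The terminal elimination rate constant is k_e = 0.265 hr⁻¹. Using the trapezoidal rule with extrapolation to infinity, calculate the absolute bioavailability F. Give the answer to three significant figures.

Trapezoidal AUC_0→3 (oral tablet):
  [0→1]: (0.0+216.8)/2 × 1 = 108.4
  [1→2]: (216.8+227.1)/2 × 1 = 221.95
  [2→3]: (227.1+191.3)/2 × 1 = 209.2
  Sum = 539.55 ng/mL·hr
Tail: C_last/k_e = 191.3/0.265 = 721.887
AUC_0→∞ (oral tablet) = 539.55 + 721.887 = 1261.437 ng/mL·hr
F = (AUC_ev/D_ev)/(AUC_iv/D_iv) = (1261.437/800)/(636/200) = 1.5768/3.18 = 0.4958

F = 0.496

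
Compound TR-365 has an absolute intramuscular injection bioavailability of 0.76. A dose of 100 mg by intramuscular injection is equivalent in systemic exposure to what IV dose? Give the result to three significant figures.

Systemic exposure from an extravascular dose = F × D_ev, so the equivalent IV dose is F × D_ev.
D_iv = F × D_ev = 0.76 × 100 = 76 mg

D_iv = 76.0 mg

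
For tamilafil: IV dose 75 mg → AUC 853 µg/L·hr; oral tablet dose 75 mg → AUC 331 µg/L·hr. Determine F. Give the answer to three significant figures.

F = 0.388

F = (AUC_ev / D_ev) / (AUC_iv / D_iv)
  = (331/75) / (853/75)
  = 4.41333 / 11.3733 = 0.3880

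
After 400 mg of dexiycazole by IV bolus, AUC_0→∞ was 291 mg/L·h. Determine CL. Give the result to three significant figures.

CL = 1.37 L/h

CL = Dose_iv / AUC_0→∞
   = 400 / 291 = 1.37457 L/h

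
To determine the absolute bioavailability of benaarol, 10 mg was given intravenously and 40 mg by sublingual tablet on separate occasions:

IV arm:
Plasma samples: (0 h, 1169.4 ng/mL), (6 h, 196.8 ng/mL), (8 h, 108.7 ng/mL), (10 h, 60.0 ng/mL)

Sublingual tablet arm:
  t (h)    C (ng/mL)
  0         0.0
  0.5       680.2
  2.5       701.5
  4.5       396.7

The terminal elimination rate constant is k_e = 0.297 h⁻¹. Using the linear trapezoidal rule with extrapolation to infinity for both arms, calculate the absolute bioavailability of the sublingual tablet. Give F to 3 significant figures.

F = 0.209

Trapezoidal AUC_0→10 (IV):
  [0→6]: (1169.4+196.8)/2 × 6 = 4098.6
  [6→8]: (196.8+108.7)/2 × 2 = 305.5
  [8→10]: (108.7+60.0)/2 × 2 = 168.7
  Sum = 4572.8 ng/mL·h
IV tail: 60.0/0.297 = 202.020; AUC_iv,0→∞ = 4572.8 + 202.020 = 4774.82 ng/mL·h
Trapezoidal AUC_0→4.5 (sublingual tablet):
  [0→0.5]: (0.0+680.2)/2 × 0.5 = 170.05
  [0.5→2.5]: (680.2+701.5)/2 × 2 = 1381.7
  [2.5→4.5]: (701.5+396.7)/2 × 2 = 1098.2
  Sum = 2649.95 ng/mL·h
sublingual tablet tail: 396.7/0.297 = 1335.690; AUC_ev,0→∞ = 2649.95 + 1335.690 = 3985.64 ng/mL·h
F = (AUC_ev/D_ev)/(AUC_iv/D_iv) = (3985.64/40)/(4774.82/10) = 99.641/477.482 = 0.2087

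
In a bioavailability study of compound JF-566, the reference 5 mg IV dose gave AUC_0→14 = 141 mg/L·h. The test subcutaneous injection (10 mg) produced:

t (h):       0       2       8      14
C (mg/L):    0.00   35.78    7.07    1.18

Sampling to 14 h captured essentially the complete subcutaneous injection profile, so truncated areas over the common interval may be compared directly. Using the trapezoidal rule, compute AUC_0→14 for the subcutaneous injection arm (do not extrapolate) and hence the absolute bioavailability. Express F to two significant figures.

F = 0.67

Trapezoidal AUC_0→14 (subcutaneous injection):
  [0→2]: (0.00+35.78)/2 × 2 = 35.78
  [2→8]: (35.78+7.07)/2 × 6 = 128.55
  [8→14]: (7.07+1.18)/2 × 6 = 24.75
  Sum = 189.08 mg/L·h
F = (AUC_ev/D_ev)/(AUC_iv/D_iv) = (189.08/10)/(141/5) = 18.908/28.2 = 0.6705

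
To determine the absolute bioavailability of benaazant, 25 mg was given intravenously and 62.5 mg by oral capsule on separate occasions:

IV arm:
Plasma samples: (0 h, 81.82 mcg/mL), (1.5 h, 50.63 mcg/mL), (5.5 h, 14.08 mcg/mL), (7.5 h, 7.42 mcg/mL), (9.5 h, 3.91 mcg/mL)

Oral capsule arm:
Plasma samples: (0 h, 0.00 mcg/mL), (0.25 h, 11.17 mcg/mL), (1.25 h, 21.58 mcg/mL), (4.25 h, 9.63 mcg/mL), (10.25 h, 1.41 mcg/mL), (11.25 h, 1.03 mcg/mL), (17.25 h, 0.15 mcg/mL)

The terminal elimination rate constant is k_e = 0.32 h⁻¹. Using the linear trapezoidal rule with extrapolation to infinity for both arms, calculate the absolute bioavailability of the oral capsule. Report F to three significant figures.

F = 0.150

Trapezoidal AUC_0→9.5 (IV):
  [0→1.5]: (81.82+50.63)/2 × 1.5 = 99.3375
  [1.5→5.5]: (50.63+14.08)/2 × 4 = 129.42
  [5.5→7.5]: (14.08+7.42)/2 × 2 = 21.5
  [7.5→9.5]: (7.42+3.91)/2 × 2 = 11.33
  Sum = 261.5875 mcg/mL·h
IV tail: 3.91/0.32 = 12.219; AUC_iv,0→∞ = 261.5875 + 12.219 = 273.8065 mcg/mL·h
Trapezoidal AUC_0→17.25 (oral capsule):
  [0→0.25]: (0.00+11.17)/2 × 0.25 = 1.39625
  [0.25→1.25]: (11.17+21.58)/2 × 1 = 16.375
  [1.25→4.25]: (21.58+9.63)/2 × 3 = 46.815
  [4.25→10.25]: (9.63+1.41)/2 × 6 = 33.12
  [10.25→11.25]: (1.41+1.03)/2 × 1 = 1.22
  [11.25→17.25]: (1.03+0.15)/2 × 6 = 3.54
  Sum = 102.46625 mcg/mL·h
oral capsule tail: 0.15/0.32 = 0.469; AUC_ev,0→∞ = 102.46625 + 0.469 = 102.93525 mcg/mL·h
F = (AUC_ev/D_ev)/(AUC_iv/D_iv) = (102.93525/62.5)/(273.8065/25) = 1.646964/10.95226 = 0.1504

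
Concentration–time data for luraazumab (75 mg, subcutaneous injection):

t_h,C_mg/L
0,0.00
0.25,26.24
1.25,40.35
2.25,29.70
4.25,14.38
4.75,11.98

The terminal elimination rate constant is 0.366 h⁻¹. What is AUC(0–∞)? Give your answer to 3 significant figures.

Trapezoidal AUC_0→4.75:
  [0→0.25]: (0.00+26.24)/2 × 0.25 = 3.28
  [0.25→1.25]: (26.24+40.35)/2 × 1 = 33.295
  [1.25→2.25]: (40.35+29.70)/2 × 1 = 35.025
  [2.25→4.25]: (29.70+14.38)/2 × 2 = 44.08
  [4.25→4.75]: (14.38+11.98)/2 × 0.5 = 6.59
  Sum = 122.27 mg/L·h
Extrapolated tail: C_last / k_e = 11.98 / 0.366 = 32.732
AUC_0→∞ = 122.27 + 32.732 = 155.002 mg/L·h

AUC = 155 mg/L·h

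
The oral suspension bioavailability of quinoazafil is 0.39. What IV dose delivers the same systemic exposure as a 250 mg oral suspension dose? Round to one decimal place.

Systemic exposure from an extravascular dose = F × D_ev, so the equivalent IV dose is F × D_ev.
D_iv = F × D_ev = 0.39 × 250 = 97.5 mg

D_iv = 97.5 mg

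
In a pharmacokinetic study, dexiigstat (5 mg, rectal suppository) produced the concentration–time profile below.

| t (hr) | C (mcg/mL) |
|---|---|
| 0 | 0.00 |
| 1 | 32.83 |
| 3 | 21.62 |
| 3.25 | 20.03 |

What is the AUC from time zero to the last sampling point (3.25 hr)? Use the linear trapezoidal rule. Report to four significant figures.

Trapezoidal AUC_0→3.25:
  [0→1]: (0.00+32.83)/2 × 1 = 16.415
  [1→3]: (32.83+21.62)/2 × 2 = 54.45
  [3→3.25]: (21.62+20.03)/2 × 0.25 = 5.20625
  Sum = 76.07125 mcg/mL·hr

AUC = 76.07 mcg/mL·hr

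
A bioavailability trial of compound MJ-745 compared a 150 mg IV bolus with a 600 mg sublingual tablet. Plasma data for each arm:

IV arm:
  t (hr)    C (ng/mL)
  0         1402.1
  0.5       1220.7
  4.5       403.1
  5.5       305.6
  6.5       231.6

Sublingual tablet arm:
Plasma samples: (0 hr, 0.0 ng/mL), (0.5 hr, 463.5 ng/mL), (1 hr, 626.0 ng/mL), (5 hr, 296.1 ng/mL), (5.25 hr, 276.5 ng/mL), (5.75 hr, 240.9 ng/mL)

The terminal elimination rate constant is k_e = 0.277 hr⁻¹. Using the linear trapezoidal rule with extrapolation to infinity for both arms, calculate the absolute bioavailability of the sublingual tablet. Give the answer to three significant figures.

Trapezoidal AUC_0→6.5 (IV):
  [0→0.5]: (1402.1+1220.7)/2 × 0.5 = 655.7
  [0.5→4.5]: (1220.7+403.1)/2 × 4 = 3247.6
  [4.5→5.5]: (403.1+305.6)/2 × 1 = 354.35
  [5.5→6.5]: (305.6+231.6)/2 × 1 = 268.6
  Sum = 4526.25 ng/mL·hr
IV tail: 231.6/0.277 = 836.101; AUC_iv,0→∞ = 4526.25 + 836.101 = 5362.351 ng/mL·hr
Trapezoidal AUC_0→5.75 (sublingual tablet):
  [0→0.5]: (0.0+463.5)/2 × 0.5 = 115.875
  [0.5→1]: (463.5+626.0)/2 × 0.5 = 272.375
  [1→5]: (626.0+296.1)/2 × 4 = 1844.2
  [5→5.25]: (296.1+276.5)/2 × 0.25 = 71.575
  [5.25→5.75]: (276.5+240.9)/2 × 0.5 = 129.35
  Sum = 2433.375 ng/mL·hr
sublingual tablet tail: 240.9/0.277 = 869.675; AUC_ev,0→∞ = 2433.375 + 869.675 = 3303.05 ng/mL·hr
F = (AUC_ev/D_ev)/(AUC_iv/D_iv) = (3303.05/600)/(5362.351/150) = 5.50508/35.749 = 0.1540

F = 0.154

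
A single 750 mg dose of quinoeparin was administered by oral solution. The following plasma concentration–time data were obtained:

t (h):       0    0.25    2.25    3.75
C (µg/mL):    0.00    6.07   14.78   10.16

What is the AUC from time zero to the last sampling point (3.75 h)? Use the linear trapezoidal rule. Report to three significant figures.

Trapezoidal AUC_0→3.75:
  [0→0.25]: (0.00+6.07)/2 × 0.25 = 0.75875
  [0.25→2.25]: (6.07+14.78)/2 × 2 = 20.85
  [2.25→3.75]: (14.78+10.16)/2 × 1.5 = 18.705
  Sum = 40.31375 µg/mL·h

AUC = 40.3 µg/mL·h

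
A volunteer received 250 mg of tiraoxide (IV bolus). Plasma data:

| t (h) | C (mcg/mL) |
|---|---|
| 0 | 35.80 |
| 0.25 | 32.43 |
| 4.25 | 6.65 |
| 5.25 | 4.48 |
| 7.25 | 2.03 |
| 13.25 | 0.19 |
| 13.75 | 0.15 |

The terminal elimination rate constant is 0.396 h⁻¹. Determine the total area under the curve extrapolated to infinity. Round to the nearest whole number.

Trapezoidal AUC_0→13.75:
  [0→0.25]: (35.80+32.43)/2 × 0.25 = 8.52875
  [0.25→4.25]: (32.43+6.65)/2 × 4 = 78.16
  [4.25→5.25]: (6.65+4.48)/2 × 1 = 5.565
  [5.25→7.25]: (4.48+2.03)/2 × 2 = 6.51
  [7.25→13.25]: (2.03+0.19)/2 × 6 = 6.66
  [13.25→13.75]: (0.19+0.15)/2 × 0.5 = 0.085
  Sum = 105.50875 mcg/mL·h
Extrapolated tail: C_last / k_e = 0.15 / 0.396 = 0.379
AUC_0→∞ = 105.50875 + 0.379 = 105.88775 mcg/mL·h

AUC = 106 mcg/mL·h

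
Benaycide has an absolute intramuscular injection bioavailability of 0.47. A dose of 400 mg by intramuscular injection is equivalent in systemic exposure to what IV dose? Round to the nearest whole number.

Systemic exposure from an extravascular dose = F × D_ev, so the equivalent IV dose is F × D_ev.
D_iv = F × D_ev = 0.47 × 400 = 188 mg

D_iv = 188 mg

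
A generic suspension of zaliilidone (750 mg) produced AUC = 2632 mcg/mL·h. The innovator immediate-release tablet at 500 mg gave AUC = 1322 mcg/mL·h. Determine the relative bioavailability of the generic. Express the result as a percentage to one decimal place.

F_rel = 132.7%

F_rel = (AUC_test/D_test) / (AUC_ref/D_ref)
      = (2632/750) / (1322/500)
      = 3.50933 / 2.644 = 1.3273 = 132.73%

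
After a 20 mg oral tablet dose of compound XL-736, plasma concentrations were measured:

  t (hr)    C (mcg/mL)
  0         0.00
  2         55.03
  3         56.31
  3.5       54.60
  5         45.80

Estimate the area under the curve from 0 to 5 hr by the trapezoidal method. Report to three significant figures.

AUC = 214 mcg/mL·hr

Trapezoidal AUC_0→5:
  [0→2]: (0.00+55.03)/2 × 2 = 55.03
  [2→3]: (55.03+56.31)/2 × 1 = 55.67
  [3→3.5]: (56.31+54.60)/2 × 0.5 = 27.7275
  [3.5→5]: (54.60+45.80)/2 × 1.5 = 75.3
  Sum = 213.7275 mcg/mL·hr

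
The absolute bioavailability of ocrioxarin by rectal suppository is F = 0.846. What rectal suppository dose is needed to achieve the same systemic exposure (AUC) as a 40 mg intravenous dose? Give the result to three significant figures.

D_rectal = 47.3 mg

For equal systemic exposure: F × D_ev = D_iv
D_ev = D_iv / F = 40 / 0.846 = 47.2813 mg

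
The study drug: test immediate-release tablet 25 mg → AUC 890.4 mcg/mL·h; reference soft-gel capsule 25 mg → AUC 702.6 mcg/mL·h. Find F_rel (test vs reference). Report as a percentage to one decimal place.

F_rel = (AUC_test/D_test) / (AUC_ref/D_ref)
      = (890.4/25) / (702.6/25)
      = 35.616 / 28.104 = 1.2673 = 126.73%

F_rel = 126.7%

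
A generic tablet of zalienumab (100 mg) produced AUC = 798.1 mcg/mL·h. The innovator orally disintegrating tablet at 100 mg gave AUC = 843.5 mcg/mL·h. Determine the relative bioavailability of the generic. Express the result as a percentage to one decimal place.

F_rel = (AUC_test/D_test) / (AUC_ref/D_ref)
      = (798.1/100) / (843.5/100)
      = 7.981 / 8.435 = 0.9462 = 94.62%

F_rel = 94.6%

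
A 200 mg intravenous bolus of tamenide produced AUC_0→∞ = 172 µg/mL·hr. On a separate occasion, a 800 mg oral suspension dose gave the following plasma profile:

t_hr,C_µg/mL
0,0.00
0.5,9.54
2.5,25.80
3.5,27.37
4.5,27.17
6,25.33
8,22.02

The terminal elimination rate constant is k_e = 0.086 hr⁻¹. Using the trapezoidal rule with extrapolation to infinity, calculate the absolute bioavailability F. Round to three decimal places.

F = 0.631

Trapezoidal AUC_0→8 (oral suspension):
  [0→0.5]: (0.00+9.54)/2 × 0.5 = 2.385
  [0.5→2.5]: (9.54+25.80)/2 × 2 = 35.34
  [2.5→3.5]: (25.80+27.37)/2 × 1 = 26.585
  [3.5→4.5]: (27.37+27.17)/2 × 1 = 27.27
  [4.5→6]: (27.17+25.33)/2 × 1.5 = 39.375
  [6→8]: (25.33+22.02)/2 × 2 = 47.35
  Sum = 178.305 µg/mL·hr
Tail: C_last/k_e = 22.02/0.086 = 256.047
AUC_0→∞ (oral suspension) = 178.305 + 256.047 = 434.352 µg/mL·hr
F = (AUC_ev/D_ev)/(AUC_iv/D_iv) = (434.352/800)/(172/200) = 0.54294/0.86 = 0.6313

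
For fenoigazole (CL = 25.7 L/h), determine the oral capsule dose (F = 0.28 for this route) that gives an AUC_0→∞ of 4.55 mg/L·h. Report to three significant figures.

Dose = CL × AUC_0→∞ / F
     = 25.7 × 4.55 / 0.28 = 417.625 mg

Dose = 418 mg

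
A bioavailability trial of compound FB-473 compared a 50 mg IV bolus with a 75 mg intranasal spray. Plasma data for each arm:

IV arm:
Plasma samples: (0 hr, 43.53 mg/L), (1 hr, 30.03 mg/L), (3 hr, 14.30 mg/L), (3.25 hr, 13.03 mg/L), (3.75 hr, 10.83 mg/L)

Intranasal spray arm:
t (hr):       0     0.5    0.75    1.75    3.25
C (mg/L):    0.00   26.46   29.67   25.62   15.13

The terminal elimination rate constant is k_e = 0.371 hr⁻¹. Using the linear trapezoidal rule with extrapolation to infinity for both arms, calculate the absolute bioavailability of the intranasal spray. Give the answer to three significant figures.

F = 0.627

Trapezoidal AUC_0→3.75 (IV):
  [0→1]: (43.53+30.03)/2 × 1 = 36.78
  [1→3]: (30.03+14.30)/2 × 2 = 44.33
  [3→3.25]: (14.30+13.03)/2 × 0.25 = 3.41625
  [3.25→3.75]: (13.03+10.83)/2 × 0.5 = 5.965
  Sum = 90.49125 mg/L·hr
IV tail: 10.83/0.371 = 29.191; AUC_iv,0→∞ = 90.49125 + 29.191 = 119.68225 mg/L·hr
Trapezoidal AUC_0→3.25 (intranasal spray):
  [0→0.5]: (0.00+26.46)/2 × 0.5 = 6.615
  [0.5→0.75]: (26.46+29.67)/2 × 0.25 = 7.01625
  [0.75→1.75]: (29.67+25.62)/2 × 1 = 27.645
  [1.75→3.25]: (25.62+15.13)/2 × 1.5 = 30.5625
  Sum = 71.83875 mg/L·hr
intranasal spray tail: 15.13/0.371 = 40.782; AUC_ev,0→∞ = 71.83875 + 40.782 = 112.62075 mg/L·hr
F = (AUC_ev/D_ev)/(AUC_iv/D_iv) = (112.62075/75)/(119.68225/50) = 1.50161/2.393645 = 0.6273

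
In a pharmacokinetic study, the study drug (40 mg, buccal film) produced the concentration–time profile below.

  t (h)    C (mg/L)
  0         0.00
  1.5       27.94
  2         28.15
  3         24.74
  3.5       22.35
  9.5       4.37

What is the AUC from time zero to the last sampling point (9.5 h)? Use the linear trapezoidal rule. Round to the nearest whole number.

Trapezoidal AUC_0→9.5:
  [0→1.5]: (0.00+27.94)/2 × 1.5 = 20.955
  [1.5→2]: (27.94+28.15)/2 × 0.5 = 14.0225
  [2→3]: (28.15+24.74)/2 × 1 = 26.445
  [3→3.5]: (24.74+22.35)/2 × 0.5 = 11.7725
  [3.5→9.5]: (22.35+4.37)/2 × 6 = 80.16
  Sum = 153.355 mg/L·h

AUC = 153 mg/L·h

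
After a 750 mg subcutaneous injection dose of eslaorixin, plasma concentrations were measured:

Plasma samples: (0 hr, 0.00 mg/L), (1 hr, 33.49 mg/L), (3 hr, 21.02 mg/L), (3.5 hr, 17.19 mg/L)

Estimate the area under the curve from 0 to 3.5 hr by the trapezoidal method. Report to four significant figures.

AUC = 80.81 mg/L·hr

Trapezoidal AUC_0→3.5:
  [0→1]: (0.00+33.49)/2 × 1 = 16.745
  [1→3]: (33.49+21.02)/2 × 2 = 54.51
  [3→3.5]: (21.02+17.19)/2 × 0.5 = 9.5525
  Sum = 80.8075 mg/L·hr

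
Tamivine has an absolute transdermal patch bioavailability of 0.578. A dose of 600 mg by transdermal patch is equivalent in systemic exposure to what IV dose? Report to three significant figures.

Systemic exposure from an extravascular dose = F × D_ev, so the equivalent IV dose is F × D_ev.
D_iv = F × D_ev = 0.578 × 600 = 346.8 mg

D_iv = 347 mg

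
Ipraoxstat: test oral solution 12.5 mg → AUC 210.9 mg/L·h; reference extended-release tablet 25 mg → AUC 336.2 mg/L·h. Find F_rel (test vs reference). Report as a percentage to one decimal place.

F_rel = 125.5%

F_rel = (AUC_test/D_test) / (AUC_ref/D_ref)
      = (210.9/12.5) / (336.2/25)
      = 16.872 / 13.448 = 1.2546 = 125.46%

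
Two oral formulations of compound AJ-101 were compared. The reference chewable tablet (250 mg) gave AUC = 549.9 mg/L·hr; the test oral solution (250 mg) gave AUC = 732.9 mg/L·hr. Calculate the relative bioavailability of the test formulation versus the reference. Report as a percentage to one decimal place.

F_rel = 133.3%

F_rel = (AUC_test/D_test) / (AUC_ref/D_ref)
      = (732.9/250) / (549.9/250)
      = 2.9316 / 2.1996 = 1.3328 = 133.28%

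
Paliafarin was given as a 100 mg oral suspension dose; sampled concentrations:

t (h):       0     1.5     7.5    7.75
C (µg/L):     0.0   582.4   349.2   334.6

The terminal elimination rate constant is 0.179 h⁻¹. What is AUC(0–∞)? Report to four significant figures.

AUC = 5186 µg/L·h

Trapezoidal AUC_0→7.75:
  [0→1.5]: (0.0+582.4)/2 × 1.5 = 436.8
  [1.5→7.5]: (582.4+349.2)/2 × 6 = 2794.8
  [7.5→7.75]: (349.2+334.6)/2 × 0.25 = 85.475
  Sum = 3317.075 µg/L·h
Extrapolated tail: C_last / k_e = 334.6 / 0.179 = 1869.274
AUC_0→∞ = 3317.075 + 1869.274 = 5186.349 µg/L·h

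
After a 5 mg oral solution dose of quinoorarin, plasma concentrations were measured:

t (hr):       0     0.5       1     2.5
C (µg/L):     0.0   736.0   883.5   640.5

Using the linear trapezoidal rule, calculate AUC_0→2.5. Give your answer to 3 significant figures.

Trapezoidal AUC_0→2.5:
  [0→0.5]: (0.0+736.0)/2 × 0.5 = 184.0
  [0.5→1]: (736.0+883.5)/2 × 0.5 = 404.875
  [1→2.5]: (883.5+640.5)/2 × 1.5 = 1143.0
  Sum = 1731.875 µg/L·hr

AUC = 1730 µg/L·hr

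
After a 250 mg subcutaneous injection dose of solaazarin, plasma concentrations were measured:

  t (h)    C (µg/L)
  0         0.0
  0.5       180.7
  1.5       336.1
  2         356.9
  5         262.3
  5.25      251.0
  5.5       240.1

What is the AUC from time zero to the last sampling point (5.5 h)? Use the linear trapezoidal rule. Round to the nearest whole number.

Trapezoidal AUC_0→5.5:
  [0→0.5]: (0.0+180.7)/2 × 0.5 = 45.175
  [0.5→1.5]: (180.7+336.1)/2 × 1 = 258.4
  [1.5→2]: (336.1+356.9)/2 × 0.5 = 173.25
  [2→5]: (356.9+262.3)/2 × 3 = 928.8
  [5→5.25]: (262.3+251.0)/2 × 0.25 = 64.1625
  [5.25→5.5]: (251.0+240.1)/2 × 0.25 = 61.3875
  Sum = 1531.175 µg/L·h

AUC = 1531 µg/L·h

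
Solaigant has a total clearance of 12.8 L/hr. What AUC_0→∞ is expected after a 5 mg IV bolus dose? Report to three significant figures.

AUC = 0.391 mg/L·hr

AUC_0→∞ = Dose_iv / CL
        = 5 / 12.8 = 0.390625 mg/L·hr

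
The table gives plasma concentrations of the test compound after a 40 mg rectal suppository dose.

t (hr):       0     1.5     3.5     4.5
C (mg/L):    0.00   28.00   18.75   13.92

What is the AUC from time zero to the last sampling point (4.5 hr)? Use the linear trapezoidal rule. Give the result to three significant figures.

AUC = 84.1 mg/L·hr

Trapezoidal AUC_0→4.5:
  [0→1.5]: (0.00+28.00)/2 × 1.5 = 21.0
  [1.5→3.5]: (28.00+18.75)/2 × 2 = 46.75
  [3.5→4.5]: (18.75+13.92)/2 × 1 = 16.335
  Sum = 84.085 mg/L·hr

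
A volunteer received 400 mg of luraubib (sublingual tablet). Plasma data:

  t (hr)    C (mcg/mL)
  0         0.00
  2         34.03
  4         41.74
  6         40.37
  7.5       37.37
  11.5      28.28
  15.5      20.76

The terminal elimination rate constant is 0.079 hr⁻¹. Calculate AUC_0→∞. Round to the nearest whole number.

AUC = 742 mcg/mL·hr

Trapezoidal AUC_0→15.5:
  [0→2]: (0.00+34.03)/2 × 2 = 34.03
  [2→4]: (34.03+41.74)/2 × 2 = 75.77
  [4→6]: (41.74+40.37)/2 × 2 = 82.11
  [6→7.5]: (40.37+37.37)/2 × 1.5 = 58.305
  [7.5→11.5]: (37.37+28.28)/2 × 4 = 131.3
  [11.5→15.5]: (28.28+20.76)/2 × 4 = 98.08
  Sum = 479.595 mcg/mL·hr
Extrapolated tail: C_last / k_e = 20.76 / 0.079 = 262.785
AUC_0→∞ = 479.595 + 262.785 = 742.38 mcg/mL·hr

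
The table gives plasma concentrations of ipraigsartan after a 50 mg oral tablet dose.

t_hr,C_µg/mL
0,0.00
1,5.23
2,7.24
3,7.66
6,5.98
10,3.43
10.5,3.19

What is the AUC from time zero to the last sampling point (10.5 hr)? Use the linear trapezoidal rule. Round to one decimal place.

Trapezoidal AUC_0→10.5:
  [0→1]: (0.00+5.23)/2 × 1 = 2.615
  [1→2]: (5.23+7.24)/2 × 1 = 6.235
  [2→3]: (7.24+7.66)/2 × 1 = 7.45
  [3→6]: (7.66+5.98)/2 × 3 = 20.46
  [6→10]: (5.98+3.43)/2 × 4 = 18.82
  [10→10.5]: (3.43+3.19)/2 × 0.5 = 1.655
  Sum = 57.235 µg/mL·hr

AUC = 57.2 µg/mL·hr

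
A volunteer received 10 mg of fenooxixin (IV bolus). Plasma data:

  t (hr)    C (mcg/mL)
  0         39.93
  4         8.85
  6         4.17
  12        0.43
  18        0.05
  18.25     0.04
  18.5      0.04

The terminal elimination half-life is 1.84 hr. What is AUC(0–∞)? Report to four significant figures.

Trapezoidal AUC_0→18.5:
  [0→4]: (39.93+8.85)/2 × 4 = 97.56
  [4→6]: (8.85+4.17)/2 × 2 = 13.02
  [6→12]: (4.17+0.43)/2 × 6 = 13.8
  [12→18]: (0.43+0.05)/2 × 6 = 1.44
  [18→18.25]: (0.05+0.04)/2 × 0.25 = 0.01125
  [18.25→18.5]: (0.04+0.04)/2 × 0.25 = 0.01
  Sum = 125.84125 mcg/mL·hr
k_e = ln2 / t½ = 0.693147 / 1.84 = 0.3767 hr^-1
Extrapolated tail: C_last / k_e = 0.04 / 0.3767 = 0.106
AUC_0→∞ = 125.84125 + 0.106 = 125.94725 mcg/mL·hr

AUC = 125.9 mcg/mL·hr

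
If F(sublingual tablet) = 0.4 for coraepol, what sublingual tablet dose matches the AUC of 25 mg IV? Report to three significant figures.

For equal systemic exposure: F × D_ev = D_iv
D_ev = D_iv / F = 25 / 0.4 = 62.5 mg

D_sublingual = 62.5 mg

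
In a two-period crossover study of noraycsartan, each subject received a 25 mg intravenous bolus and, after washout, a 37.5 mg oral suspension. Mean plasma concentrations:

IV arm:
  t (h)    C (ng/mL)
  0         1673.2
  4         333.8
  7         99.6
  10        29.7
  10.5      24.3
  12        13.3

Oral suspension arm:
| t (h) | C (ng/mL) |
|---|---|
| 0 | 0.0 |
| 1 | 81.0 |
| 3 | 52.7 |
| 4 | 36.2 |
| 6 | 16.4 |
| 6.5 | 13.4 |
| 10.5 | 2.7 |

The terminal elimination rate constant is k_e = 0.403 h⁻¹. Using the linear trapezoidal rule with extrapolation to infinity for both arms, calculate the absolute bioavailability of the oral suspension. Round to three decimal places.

F = 0.043

Trapezoidal AUC_0→12 (IV):
  [0→4]: (1673.2+333.8)/2 × 4 = 4014.0
  [4→7]: (333.8+99.6)/2 × 3 = 650.1
  [7→10]: (99.6+29.7)/2 × 3 = 193.95
  [10→10.5]: (29.7+24.3)/2 × 0.5 = 13.5
  [10.5→12]: (24.3+13.3)/2 × 1.5 = 28.2
  Sum = 4899.75 ng/mL·h
IV tail: 13.3/0.403 = 33.002; AUC_iv,0→∞ = 4899.75 + 33.002 = 4932.752 ng/mL·h
Trapezoidal AUC_0→10.5 (oral suspension):
  [0→1]: (0.0+81.0)/2 × 1 = 40.5
  [1→3]: (81.0+52.7)/2 × 2 = 133.7
  [3→4]: (52.7+36.2)/2 × 1 = 44.45
  [4→6]: (36.2+16.4)/2 × 2 = 52.6
  [6→6.5]: (16.4+13.4)/2 × 0.5 = 7.45
  [6.5→10.5]: (13.4+2.7)/2 × 4 = 32.2
  Sum = 310.9 ng/mL·h
oral suspension tail: 2.7/0.403 = 6.700; AUC_ev,0→∞ = 310.9 + 6.700 = 317.6 ng/mL·h
F = (AUC_ev/D_ev)/(AUC_iv/D_iv) = (317.6/37.5)/(4932.752/25) = 8.46933/197.31008 = 0.0429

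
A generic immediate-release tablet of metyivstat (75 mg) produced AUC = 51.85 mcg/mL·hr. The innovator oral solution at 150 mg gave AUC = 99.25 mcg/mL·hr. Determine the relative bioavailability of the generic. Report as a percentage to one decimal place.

F_rel = (AUC_test/D_test) / (AUC_ref/D_ref)
      = (51.85/75) / (99.25/150)
      = 0.691333 / 0.661667 = 1.0448 = 104.48%

F_rel = 104.5%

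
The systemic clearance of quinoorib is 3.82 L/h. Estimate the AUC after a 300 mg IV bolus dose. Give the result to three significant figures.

AUC = 78.5 mg/L·h

AUC_0→∞ = Dose_iv / CL
        = 300 / 3.82 = 78.534 mg/L·h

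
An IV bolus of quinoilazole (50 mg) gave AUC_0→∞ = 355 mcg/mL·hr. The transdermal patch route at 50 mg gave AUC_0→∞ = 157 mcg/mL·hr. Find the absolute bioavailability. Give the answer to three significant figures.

F = (AUC_ev / D_ev) / (AUC_iv / D_iv)
  = (157/50) / (355/50)
  = 3.14 / 7.1 = 0.4423

F = 0.442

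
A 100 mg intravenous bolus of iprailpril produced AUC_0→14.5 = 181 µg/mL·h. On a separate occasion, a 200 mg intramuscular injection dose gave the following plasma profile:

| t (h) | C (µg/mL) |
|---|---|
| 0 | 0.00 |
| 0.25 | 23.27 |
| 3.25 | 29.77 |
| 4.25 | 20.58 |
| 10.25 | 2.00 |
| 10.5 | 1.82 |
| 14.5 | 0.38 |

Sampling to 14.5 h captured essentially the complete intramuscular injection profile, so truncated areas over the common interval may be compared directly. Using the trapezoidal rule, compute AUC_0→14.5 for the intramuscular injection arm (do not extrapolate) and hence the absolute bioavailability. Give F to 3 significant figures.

Trapezoidal AUC_0→14.5 (intramuscular injection):
  [0→0.25]: (0.00+23.27)/2 × 0.25 = 2.90875
  [0.25→3.25]: (23.27+29.77)/2 × 3 = 79.56
  [3.25→4.25]: (29.77+20.58)/2 × 1 = 25.175
  [4.25→10.25]: (20.58+2.00)/2 × 6 = 67.74
  [10.25→10.5]: (2.00+1.82)/2 × 0.25 = 0.4775
  [10.5→14.5]: (1.82+0.38)/2 × 4 = 4.4
  Sum = 180.26125 µg/mL·h
F = (AUC_ev/D_ev)/(AUC_iv/D_iv) = (180.26125/200)/(181/100) = 0.90130625/1.81 = 0.4980

F = 0.498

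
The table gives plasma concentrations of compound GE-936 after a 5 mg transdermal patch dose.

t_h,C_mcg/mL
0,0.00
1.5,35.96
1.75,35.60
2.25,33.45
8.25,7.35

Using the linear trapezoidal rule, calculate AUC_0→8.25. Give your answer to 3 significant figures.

Trapezoidal AUC_0→8.25:
  [0→1.5]: (0.00+35.96)/2 × 1.5 = 26.97
  [1.5→1.75]: (35.96+35.60)/2 × 0.25 = 8.945
  [1.75→2.25]: (35.60+33.45)/2 × 0.5 = 17.2625
  [2.25→8.25]: (33.45+7.35)/2 × 6 = 122.4
  Sum = 175.5775 mcg/mL·h

AUC = 176 mcg/mL·h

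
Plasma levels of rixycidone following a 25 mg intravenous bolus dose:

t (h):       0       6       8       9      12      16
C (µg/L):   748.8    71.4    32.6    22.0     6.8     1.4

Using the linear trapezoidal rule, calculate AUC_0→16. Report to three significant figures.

Trapezoidal AUC_0→16:
  [0→6]: (748.8+71.4)/2 × 6 = 2460.6
  [6→8]: (71.4+32.6)/2 × 2 = 104.0
  [8→9]: (32.6+22.0)/2 × 1 = 27.3
  [9→12]: (22.0+6.8)/2 × 3 = 43.2
  [12→16]: (6.8+1.4)/2 × 4 = 16.4
  Sum = 2651.5 µg/L·h

AUC = 2650 µg/L·h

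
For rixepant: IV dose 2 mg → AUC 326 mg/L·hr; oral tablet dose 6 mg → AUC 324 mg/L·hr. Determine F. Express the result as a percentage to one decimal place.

F = (AUC_ev / D_ev) / (AUC_iv / D_iv)
  = (324/6) / (326/2)
  = 54 / 163 = 0.3313
  = 33.13%

F = 33.1%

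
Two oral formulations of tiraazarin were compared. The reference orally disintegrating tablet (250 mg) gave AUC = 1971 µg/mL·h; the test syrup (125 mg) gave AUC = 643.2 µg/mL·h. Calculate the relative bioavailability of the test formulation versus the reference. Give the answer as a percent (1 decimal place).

F_rel = (AUC_test/D_test) / (AUC_ref/D_ref)
      = (643.2/125) / (1971/250)
      = 5.1456 / 7.884 = 0.6527 = 65.27%

F_rel = 65.3%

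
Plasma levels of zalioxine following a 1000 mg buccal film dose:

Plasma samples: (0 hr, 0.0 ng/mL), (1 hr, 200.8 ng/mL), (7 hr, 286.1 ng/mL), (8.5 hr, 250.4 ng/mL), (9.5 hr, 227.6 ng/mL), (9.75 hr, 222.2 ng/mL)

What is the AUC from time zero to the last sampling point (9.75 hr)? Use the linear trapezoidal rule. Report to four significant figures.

AUC = 2259 ng/mL·hr

Trapezoidal AUC_0→9.75:
  [0→1]: (0.0+200.8)/2 × 1 = 100.4
  [1→7]: (200.8+286.1)/2 × 6 = 1460.7
  [7→8.5]: (286.1+250.4)/2 × 1.5 = 402.375
  [8.5→9.5]: (250.4+227.6)/2 × 1 = 239.0
  [9.5→9.75]: (227.6+222.2)/2 × 0.25 = 56.225
  Sum = 2258.7 ng/mL·hr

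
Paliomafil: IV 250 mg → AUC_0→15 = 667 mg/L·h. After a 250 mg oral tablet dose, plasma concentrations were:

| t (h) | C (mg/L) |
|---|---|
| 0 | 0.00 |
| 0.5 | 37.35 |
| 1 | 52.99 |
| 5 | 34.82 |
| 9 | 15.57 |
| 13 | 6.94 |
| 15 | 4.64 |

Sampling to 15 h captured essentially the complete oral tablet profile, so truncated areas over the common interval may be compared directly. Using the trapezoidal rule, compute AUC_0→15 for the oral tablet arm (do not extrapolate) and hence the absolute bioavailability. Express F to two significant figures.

F = 0.55

Trapezoidal AUC_0→15 (oral tablet):
  [0→0.5]: (0.00+37.35)/2 × 0.5 = 9.3375
  [0.5→1]: (37.35+52.99)/2 × 0.5 = 22.585
  [1→5]: (52.99+34.82)/2 × 4 = 175.62
  [5→9]: (34.82+15.57)/2 × 4 = 100.78
  [9→13]: (15.57+6.94)/2 × 4 = 45.02
  [13→15]: (6.94+4.64)/2 × 2 = 11.58
  Sum = 364.9225 mg/L·h
F = (AUC_ev/D_ev)/(AUC_iv/D_iv) = (364.9225/250)/(667/250) = 1.45969/2.668 = 0.5471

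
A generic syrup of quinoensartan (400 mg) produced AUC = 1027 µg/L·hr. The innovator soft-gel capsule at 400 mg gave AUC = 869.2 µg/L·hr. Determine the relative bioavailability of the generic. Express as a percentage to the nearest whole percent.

F_rel = (AUC_test/D_test) / (AUC_ref/D_ref)
      = (1027/400) / (869.2/400)
      = 2.5675 / 2.173 = 1.1815 = 118.15%

F_rel = 118%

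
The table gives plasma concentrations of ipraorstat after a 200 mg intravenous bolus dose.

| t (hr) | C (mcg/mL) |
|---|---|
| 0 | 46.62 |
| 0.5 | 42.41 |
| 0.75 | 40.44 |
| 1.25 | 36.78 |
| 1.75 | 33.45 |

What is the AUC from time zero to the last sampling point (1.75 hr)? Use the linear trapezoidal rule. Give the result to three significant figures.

AUC = 69.5 mcg/mL·hr

Trapezoidal AUC_0→1.75:
  [0→0.5]: (46.62+42.41)/2 × 0.5 = 22.2575
  [0.5→0.75]: (42.41+40.44)/2 × 0.25 = 10.35625
  [0.75→1.25]: (40.44+36.78)/2 × 0.5 = 19.305
  [1.25→1.75]: (36.78+33.45)/2 × 0.5 = 17.5575
  Sum = 69.47625 mcg/mL·hr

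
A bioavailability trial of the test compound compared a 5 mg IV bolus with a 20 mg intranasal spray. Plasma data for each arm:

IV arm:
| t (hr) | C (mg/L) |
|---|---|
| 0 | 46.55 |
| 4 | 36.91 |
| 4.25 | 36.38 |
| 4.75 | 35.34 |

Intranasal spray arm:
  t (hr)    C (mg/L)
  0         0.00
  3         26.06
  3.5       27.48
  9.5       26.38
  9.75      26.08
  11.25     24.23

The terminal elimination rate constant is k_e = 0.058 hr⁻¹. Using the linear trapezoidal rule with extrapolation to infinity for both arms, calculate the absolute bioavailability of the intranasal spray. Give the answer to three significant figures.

Trapezoidal AUC_0→4.75 (IV):
  [0→4]: (46.55+36.91)/2 × 4 = 166.92
  [4→4.25]: (36.91+36.38)/2 × 0.25 = 9.16125
  [4.25→4.75]: (36.38+35.34)/2 × 0.5 = 17.93
  Sum = 194.01125 mg/L·hr
IV tail: 35.34/0.058 = 609.310; AUC_iv,0→∞ = 194.01125 + 609.310 = 803.32125 mg/L·hr
Trapezoidal AUC_0→11.25 (intranasal spray):
  [0→3]: (0.00+26.06)/2 × 3 = 39.09
  [3→3.5]: (26.06+27.48)/2 × 0.5 = 13.385
  [3.5→9.5]: (27.48+26.38)/2 × 6 = 161.58
  [9.5→9.75]: (26.38+26.08)/2 × 0.25 = 6.5575
  [9.75→11.25]: (26.08+24.23)/2 × 1.5 = 37.7325
  Sum = 258.345 mg/L·hr
intranasal spray tail: 24.23/0.058 = 417.759; AUC_ev,0→∞ = 258.345 + 417.759 = 676.104 mg/L·hr
F = (AUC_ev/D_ev)/(AUC_iv/D_iv) = (676.104/20)/(803.32125/5) = 33.8052/160.66425 = 0.2104

F = 0.210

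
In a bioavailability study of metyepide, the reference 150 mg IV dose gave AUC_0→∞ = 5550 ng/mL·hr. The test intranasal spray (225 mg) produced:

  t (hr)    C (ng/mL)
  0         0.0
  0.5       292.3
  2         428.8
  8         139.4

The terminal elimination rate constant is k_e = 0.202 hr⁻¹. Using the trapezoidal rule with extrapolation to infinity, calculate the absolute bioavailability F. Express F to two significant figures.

F = 0.36

Trapezoidal AUC_0→8 (intranasal spray):
  [0→0.5]: (0.0+292.3)/2 × 0.5 = 73.075
  [0.5→2]: (292.3+428.8)/2 × 1.5 = 540.825
  [2→8]: (428.8+139.4)/2 × 6 = 1704.6
  Sum = 2318.5 ng/mL·hr
Tail: C_last/k_e = 139.4/0.202 = 690.099
AUC_0→∞ (intranasal spray) = 2318.5 + 690.099 = 3008.599 ng/mL·hr
F = (AUC_ev/D_ev)/(AUC_iv/D_iv) = (3008.599/225)/(5550/150) = 13.3716/37 = 0.3614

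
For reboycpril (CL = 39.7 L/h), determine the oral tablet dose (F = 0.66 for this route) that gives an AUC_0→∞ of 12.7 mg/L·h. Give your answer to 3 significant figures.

Dose = 764 mg

Dose = CL × AUC_0→∞ / F
     = 39.7 × 12.7 / 0.66 = 763.924 mg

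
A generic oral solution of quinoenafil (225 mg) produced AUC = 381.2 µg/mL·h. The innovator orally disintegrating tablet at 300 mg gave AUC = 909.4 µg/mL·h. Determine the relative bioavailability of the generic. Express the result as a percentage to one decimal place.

F_rel = 55.9%

F_rel = (AUC_test/D_test) / (AUC_ref/D_ref)
      = (381.2/225) / (909.4/300)
      = 1.69422 / 3.03133 = 0.5589 = 55.89%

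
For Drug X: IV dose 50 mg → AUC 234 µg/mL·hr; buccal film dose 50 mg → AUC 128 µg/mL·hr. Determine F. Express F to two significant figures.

F = (AUC_ev / D_ev) / (AUC_iv / D_iv)
  = (128/50) / (234/50)
  = 2.56 / 4.68 = 0.5470

F = 0.55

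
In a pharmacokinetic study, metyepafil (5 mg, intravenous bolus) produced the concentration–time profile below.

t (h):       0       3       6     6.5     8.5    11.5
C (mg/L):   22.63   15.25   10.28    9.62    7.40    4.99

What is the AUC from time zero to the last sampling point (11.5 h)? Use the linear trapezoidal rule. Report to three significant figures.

AUC = 136 mg/L·h

Trapezoidal AUC_0→11.5:
  [0→3]: (22.63+15.25)/2 × 3 = 56.82
  [3→6]: (15.25+10.28)/2 × 3 = 38.295
  [6→6.5]: (10.28+9.62)/2 × 0.5 = 4.975
  [6.5→8.5]: (9.62+7.40)/2 × 2 = 17.02
  [8.5→11.5]: (7.40+4.99)/2 × 3 = 18.585
  Sum = 135.695 mg/L·h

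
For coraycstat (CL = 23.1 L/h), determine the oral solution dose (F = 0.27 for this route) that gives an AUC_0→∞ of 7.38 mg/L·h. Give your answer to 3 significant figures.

Dose = CL × AUC_0→∞ / F
     = 23.1 × 7.38 / 0.27 = 631.4 mg

Dose = 631 mg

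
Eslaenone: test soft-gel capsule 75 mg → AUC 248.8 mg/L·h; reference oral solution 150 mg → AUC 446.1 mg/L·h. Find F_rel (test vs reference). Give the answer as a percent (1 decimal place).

F_rel = (AUC_test/D_test) / (AUC_ref/D_ref)
      = (248.8/75) / (446.1/150)
      = 3.31733 / 2.974 = 1.1154 = 111.54%

F_rel = 111.5%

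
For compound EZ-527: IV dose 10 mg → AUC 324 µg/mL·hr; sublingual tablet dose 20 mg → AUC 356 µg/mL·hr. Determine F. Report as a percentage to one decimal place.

F = (AUC_ev / D_ev) / (AUC_iv / D_iv)
  = (356/20) / (324/10)
  = 17.8 / 32.4 = 0.5494
  = 54.94%

F = 54.9%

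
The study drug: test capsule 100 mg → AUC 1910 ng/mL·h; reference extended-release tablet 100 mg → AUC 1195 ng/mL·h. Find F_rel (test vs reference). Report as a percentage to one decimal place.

F_rel = (AUC_test/D_test) / (AUC_ref/D_ref)
      = (1910/100) / (1195/100)
      = 19.1 / 11.95 = 1.5983 = 159.83%

F_rel = 159.8%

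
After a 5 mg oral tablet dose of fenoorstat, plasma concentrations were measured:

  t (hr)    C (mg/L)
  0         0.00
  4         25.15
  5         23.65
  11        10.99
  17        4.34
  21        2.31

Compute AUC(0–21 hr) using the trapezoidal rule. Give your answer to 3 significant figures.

AUC = 238 mg/L·hr

Trapezoidal AUC_0→21:
  [0→4]: (0.00+25.15)/2 × 4 = 50.3
  [4→5]: (25.15+23.65)/2 × 1 = 24.4
  [5→11]: (23.65+10.99)/2 × 6 = 103.92
  [11→17]: (10.99+4.34)/2 × 6 = 45.99
  [17→21]: (4.34+2.31)/2 × 4 = 13.3
  Sum = 237.91 mg/L·hr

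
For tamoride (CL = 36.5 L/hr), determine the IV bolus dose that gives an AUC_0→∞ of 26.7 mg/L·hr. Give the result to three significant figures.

Dose = 975 mg

Dose_iv = CL × AUC_0→∞
     = 36.5 × 26.7 = 974.55 mg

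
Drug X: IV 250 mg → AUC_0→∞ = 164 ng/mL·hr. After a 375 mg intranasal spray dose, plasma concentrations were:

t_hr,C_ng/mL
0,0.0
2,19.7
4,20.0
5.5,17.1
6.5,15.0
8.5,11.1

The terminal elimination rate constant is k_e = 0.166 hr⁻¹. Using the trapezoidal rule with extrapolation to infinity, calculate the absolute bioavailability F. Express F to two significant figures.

F = 0.80

Trapezoidal AUC_0→8.5 (intranasal spray):
  [0→2]: (0.0+19.7)/2 × 2 = 19.7
  [2→4]: (19.7+20.0)/2 × 2 = 39.7
  [4→5.5]: (20.0+17.1)/2 × 1.5 = 27.825
  [5.5→6.5]: (17.1+15.0)/2 × 1 = 16.05
  [6.5→8.5]: (15.0+11.1)/2 × 2 = 26.1
  Sum = 129.375 ng/mL·hr
Tail: C_last/k_e = 11.1/0.166 = 66.867
AUC_0→∞ (intranasal spray) = 129.375 + 66.867 = 196.242 ng/mL·hr
F = (AUC_ev/D_ev)/(AUC_iv/D_iv) = (196.242/375)/(164/250) = 0.523312/0.656 = 0.7977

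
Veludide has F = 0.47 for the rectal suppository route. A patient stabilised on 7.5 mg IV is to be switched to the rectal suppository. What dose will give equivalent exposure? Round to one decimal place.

D_rectal = 16.0 mg

For equal systemic exposure: F × D_ev = D_iv
D_ev = D_iv / F = 7.5 / 0.47 = 15.9574 mg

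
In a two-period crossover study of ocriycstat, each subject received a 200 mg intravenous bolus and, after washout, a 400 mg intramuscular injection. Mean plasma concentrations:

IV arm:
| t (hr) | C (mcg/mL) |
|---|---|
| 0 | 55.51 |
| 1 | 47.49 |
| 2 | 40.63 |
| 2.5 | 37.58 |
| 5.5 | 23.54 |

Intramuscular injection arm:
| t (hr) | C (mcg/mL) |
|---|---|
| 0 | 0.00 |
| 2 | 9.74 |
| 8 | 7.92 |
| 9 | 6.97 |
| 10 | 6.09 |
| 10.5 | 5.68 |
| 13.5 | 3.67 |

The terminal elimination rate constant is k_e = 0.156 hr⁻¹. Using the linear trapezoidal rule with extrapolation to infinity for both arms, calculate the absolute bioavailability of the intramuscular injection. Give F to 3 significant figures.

Trapezoidal AUC_0→5.5 (IV):
  [0→1]: (55.51+47.49)/2 × 1 = 51.5
  [1→2]: (47.49+40.63)/2 × 1 = 44.06
  [2→2.5]: (40.63+37.58)/2 × 0.5 = 19.5525
  [2.5→5.5]: (37.58+23.54)/2 × 3 = 91.68
  Sum = 206.7925 mcg/mL·hr
IV tail: 23.54/0.156 = 150.897; AUC_iv,0→∞ = 206.7925 + 150.897 = 357.6895 mcg/mL·hr
Trapezoidal AUC_0→13.5 (intramuscular injection):
  [0→2]: (0.00+9.74)/2 × 2 = 9.74
  [2→8]: (9.74+7.92)/2 × 6 = 52.98
  [8→9]: (7.92+6.97)/2 × 1 = 7.445
  [9→10]: (6.97+6.09)/2 × 1 = 6.53
  [10→10.5]: (6.09+5.68)/2 × 0.5 = 2.9425
  [10.5→13.5]: (5.68+3.67)/2 × 3 = 14.025
  Sum = 93.6625 mcg/mL·hr
intramuscular injection tail: 3.67/0.156 = 23.526; AUC_ev,0→∞ = 93.6625 + 23.526 = 117.1885 mcg/mL·hr
F = (AUC_ev/D_ev)/(AUC_iv/D_iv) = (117.1885/400)/(357.6895/200) = 0.29297125/1.7884475 = 0.1638

F = 0.164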